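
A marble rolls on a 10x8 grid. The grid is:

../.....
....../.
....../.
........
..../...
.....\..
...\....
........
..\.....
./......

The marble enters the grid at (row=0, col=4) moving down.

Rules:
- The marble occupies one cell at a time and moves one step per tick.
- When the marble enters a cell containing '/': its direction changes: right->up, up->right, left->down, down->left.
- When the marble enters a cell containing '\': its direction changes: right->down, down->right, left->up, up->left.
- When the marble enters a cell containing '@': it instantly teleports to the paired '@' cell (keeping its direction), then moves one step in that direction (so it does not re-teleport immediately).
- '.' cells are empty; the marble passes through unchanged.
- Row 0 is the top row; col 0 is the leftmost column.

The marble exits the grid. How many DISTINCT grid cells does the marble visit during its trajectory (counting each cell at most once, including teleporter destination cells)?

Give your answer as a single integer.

Step 1: enter (0,4), '.' pass, move down to (1,4)
Step 2: enter (1,4), '.' pass, move down to (2,4)
Step 3: enter (2,4), '.' pass, move down to (3,4)
Step 4: enter (3,4), '.' pass, move down to (4,4)
Step 5: enter (4,4), '/' deflects down->left, move left to (4,3)
Step 6: enter (4,3), '.' pass, move left to (4,2)
Step 7: enter (4,2), '.' pass, move left to (4,1)
Step 8: enter (4,1), '.' pass, move left to (4,0)
Step 9: enter (4,0), '.' pass, move left to (4,-1)
Step 10: at (4,-1) — EXIT via left edge, pos 4
Distinct cells visited: 9 (path length 9)

Answer: 9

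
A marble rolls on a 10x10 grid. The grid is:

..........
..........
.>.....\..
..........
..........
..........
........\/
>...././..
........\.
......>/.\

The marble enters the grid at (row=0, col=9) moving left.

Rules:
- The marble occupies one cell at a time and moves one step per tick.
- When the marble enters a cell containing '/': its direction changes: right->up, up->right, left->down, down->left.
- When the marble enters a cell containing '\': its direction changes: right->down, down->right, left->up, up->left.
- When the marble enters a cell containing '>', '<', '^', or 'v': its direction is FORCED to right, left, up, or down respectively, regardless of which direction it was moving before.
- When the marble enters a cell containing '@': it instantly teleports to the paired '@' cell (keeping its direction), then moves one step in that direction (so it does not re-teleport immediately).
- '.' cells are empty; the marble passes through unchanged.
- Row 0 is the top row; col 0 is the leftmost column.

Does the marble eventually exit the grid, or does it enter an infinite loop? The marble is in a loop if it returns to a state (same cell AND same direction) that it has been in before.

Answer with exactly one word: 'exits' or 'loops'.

Step 1: enter (0,9), '.' pass, move left to (0,8)
Step 2: enter (0,8), '.' pass, move left to (0,7)
Step 3: enter (0,7), '.' pass, move left to (0,6)
Step 4: enter (0,6), '.' pass, move left to (0,5)
Step 5: enter (0,5), '.' pass, move left to (0,4)
Step 6: enter (0,4), '.' pass, move left to (0,3)
Step 7: enter (0,3), '.' pass, move left to (0,2)
Step 8: enter (0,2), '.' pass, move left to (0,1)
Step 9: enter (0,1), '.' pass, move left to (0,0)
Step 10: enter (0,0), '.' pass, move left to (0,-1)
Step 11: at (0,-1) — EXIT via left edge, pos 0

Answer: exits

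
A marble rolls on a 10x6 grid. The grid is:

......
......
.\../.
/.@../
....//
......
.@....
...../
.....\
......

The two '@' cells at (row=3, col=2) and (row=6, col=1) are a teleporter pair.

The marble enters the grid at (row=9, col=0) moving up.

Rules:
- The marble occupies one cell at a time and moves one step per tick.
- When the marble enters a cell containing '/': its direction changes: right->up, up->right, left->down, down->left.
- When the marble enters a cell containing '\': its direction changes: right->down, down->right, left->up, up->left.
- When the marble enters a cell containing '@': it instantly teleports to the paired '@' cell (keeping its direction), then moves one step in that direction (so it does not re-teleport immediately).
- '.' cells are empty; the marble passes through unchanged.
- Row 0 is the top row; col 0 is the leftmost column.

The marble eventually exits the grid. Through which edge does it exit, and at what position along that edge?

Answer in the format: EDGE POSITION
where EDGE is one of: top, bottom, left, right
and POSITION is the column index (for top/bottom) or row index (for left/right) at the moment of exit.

Step 1: enter (9,0), '.' pass, move up to (8,0)
Step 2: enter (8,0), '.' pass, move up to (7,0)
Step 3: enter (7,0), '.' pass, move up to (6,0)
Step 4: enter (6,0), '.' pass, move up to (5,0)
Step 5: enter (5,0), '.' pass, move up to (4,0)
Step 6: enter (4,0), '.' pass, move up to (3,0)
Step 7: enter (3,0), '/' deflects up->right, move right to (3,1)
Step 8: enter (3,1), '.' pass, move right to (3,2)
Step 9: enter (3,2), '@' teleport (3,2)->(6,1), also enter (6,1), move right to (6,2)
Step 10: enter (6,2), '.' pass, move right to (6,3)
Step 11: enter (6,3), '.' pass, move right to (6,4)
Step 12: enter (6,4), '.' pass, move right to (6,5)
Step 13: enter (6,5), '.' pass, move right to (6,6)
Step 14: at (6,6) — EXIT via right edge, pos 6

Answer: right 6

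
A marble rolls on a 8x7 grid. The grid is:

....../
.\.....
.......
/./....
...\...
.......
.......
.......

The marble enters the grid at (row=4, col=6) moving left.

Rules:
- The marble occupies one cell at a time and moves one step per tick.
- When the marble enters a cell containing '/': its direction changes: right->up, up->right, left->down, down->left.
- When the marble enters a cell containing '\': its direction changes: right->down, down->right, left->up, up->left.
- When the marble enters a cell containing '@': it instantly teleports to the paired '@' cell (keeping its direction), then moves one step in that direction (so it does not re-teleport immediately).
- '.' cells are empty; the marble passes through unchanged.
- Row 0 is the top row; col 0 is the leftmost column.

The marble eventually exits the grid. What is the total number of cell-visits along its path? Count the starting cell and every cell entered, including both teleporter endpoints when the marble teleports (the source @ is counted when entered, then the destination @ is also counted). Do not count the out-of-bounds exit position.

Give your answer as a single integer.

Answer: 8

Derivation:
Step 1: enter (4,6), '.' pass, move left to (4,5)
Step 2: enter (4,5), '.' pass, move left to (4,4)
Step 3: enter (4,4), '.' pass, move left to (4,3)
Step 4: enter (4,3), '\' deflects left->up, move up to (3,3)
Step 5: enter (3,3), '.' pass, move up to (2,3)
Step 6: enter (2,3), '.' pass, move up to (1,3)
Step 7: enter (1,3), '.' pass, move up to (0,3)
Step 8: enter (0,3), '.' pass, move up to (-1,3)
Step 9: at (-1,3) — EXIT via top edge, pos 3
Path length (cell visits): 8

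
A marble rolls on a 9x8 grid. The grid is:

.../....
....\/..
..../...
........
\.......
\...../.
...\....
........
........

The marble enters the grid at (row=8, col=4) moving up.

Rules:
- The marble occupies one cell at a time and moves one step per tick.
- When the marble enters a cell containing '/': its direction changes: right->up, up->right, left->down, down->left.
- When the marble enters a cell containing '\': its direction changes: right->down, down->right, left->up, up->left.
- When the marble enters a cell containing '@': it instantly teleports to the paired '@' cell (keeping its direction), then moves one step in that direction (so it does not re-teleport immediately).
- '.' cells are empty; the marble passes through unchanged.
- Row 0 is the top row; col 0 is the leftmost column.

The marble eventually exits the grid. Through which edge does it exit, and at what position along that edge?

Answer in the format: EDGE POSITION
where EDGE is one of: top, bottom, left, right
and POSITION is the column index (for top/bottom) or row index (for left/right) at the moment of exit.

Step 1: enter (8,4), '.' pass, move up to (7,4)
Step 2: enter (7,4), '.' pass, move up to (6,4)
Step 3: enter (6,4), '.' pass, move up to (5,4)
Step 4: enter (5,4), '.' pass, move up to (4,4)
Step 5: enter (4,4), '.' pass, move up to (3,4)
Step 6: enter (3,4), '.' pass, move up to (2,4)
Step 7: enter (2,4), '/' deflects up->right, move right to (2,5)
Step 8: enter (2,5), '.' pass, move right to (2,6)
Step 9: enter (2,6), '.' pass, move right to (2,7)
Step 10: enter (2,7), '.' pass, move right to (2,8)
Step 11: at (2,8) — EXIT via right edge, pos 2

Answer: right 2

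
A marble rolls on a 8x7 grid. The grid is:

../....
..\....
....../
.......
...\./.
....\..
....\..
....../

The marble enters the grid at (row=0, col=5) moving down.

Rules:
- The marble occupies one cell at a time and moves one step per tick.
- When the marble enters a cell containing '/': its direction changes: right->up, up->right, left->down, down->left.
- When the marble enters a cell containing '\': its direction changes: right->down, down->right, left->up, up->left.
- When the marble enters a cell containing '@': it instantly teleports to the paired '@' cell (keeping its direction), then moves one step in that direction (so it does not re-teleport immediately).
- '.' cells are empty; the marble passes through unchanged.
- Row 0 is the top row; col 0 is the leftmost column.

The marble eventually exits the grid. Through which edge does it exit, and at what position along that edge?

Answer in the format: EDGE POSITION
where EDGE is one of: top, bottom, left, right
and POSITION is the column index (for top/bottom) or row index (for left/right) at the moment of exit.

Answer: top 3

Derivation:
Step 1: enter (0,5), '.' pass, move down to (1,5)
Step 2: enter (1,5), '.' pass, move down to (2,5)
Step 3: enter (2,5), '.' pass, move down to (3,5)
Step 4: enter (3,5), '.' pass, move down to (4,5)
Step 5: enter (4,5), '/' deflects down->left, move left to (4,4)
Step 6: enter (4,4), '.' pass, move left to (4,3)
Step 7: enter (4,3), '\' deflects left->up, move up to (3,3)
Step 8: enter (3,3), '.' pass, move up to (2,3)
Step 9: enter (2,3), '.' pass, move up to (1,3)
Step 10: enter (1,3), '.' pass, move up to (0,3)
Step 11: enter (0,3), '.' pass, move up to (-1,3)
Step 12: at (-1,3) — EXIT via top edge, pos 3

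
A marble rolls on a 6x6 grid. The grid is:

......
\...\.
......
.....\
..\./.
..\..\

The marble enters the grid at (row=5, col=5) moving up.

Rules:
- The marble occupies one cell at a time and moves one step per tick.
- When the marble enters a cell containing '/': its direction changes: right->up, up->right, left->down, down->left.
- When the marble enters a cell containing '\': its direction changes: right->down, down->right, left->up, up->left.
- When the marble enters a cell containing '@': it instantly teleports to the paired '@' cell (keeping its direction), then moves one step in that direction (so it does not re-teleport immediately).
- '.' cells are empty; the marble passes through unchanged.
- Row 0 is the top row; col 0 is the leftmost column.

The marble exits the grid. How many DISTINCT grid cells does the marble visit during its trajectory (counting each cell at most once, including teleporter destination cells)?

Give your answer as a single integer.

Step 1: enter (5,5), '\' deflects up->left, move left to (5,4)
Step 2: enter (5,4), '.' pass, move left to (5,3)
Step 3: enter (5,3), '.' pass, move left to (5,2)
Step 4: enter (5,2), '\' deflects left->up, move up to (4,2)
Step 5: enter (4,2), '\' deflects up->left, move left to (4,1)
Step 6: enter (4,1), '.' pass, move left to (4,0)
Step 7: enter (4,0), '.' pass, move left to (4,-1)
Step 8: at (4,-1) — EXIT via left edge, pos 4
Distinct cells visited: 7 (path length 7)

Answer: 7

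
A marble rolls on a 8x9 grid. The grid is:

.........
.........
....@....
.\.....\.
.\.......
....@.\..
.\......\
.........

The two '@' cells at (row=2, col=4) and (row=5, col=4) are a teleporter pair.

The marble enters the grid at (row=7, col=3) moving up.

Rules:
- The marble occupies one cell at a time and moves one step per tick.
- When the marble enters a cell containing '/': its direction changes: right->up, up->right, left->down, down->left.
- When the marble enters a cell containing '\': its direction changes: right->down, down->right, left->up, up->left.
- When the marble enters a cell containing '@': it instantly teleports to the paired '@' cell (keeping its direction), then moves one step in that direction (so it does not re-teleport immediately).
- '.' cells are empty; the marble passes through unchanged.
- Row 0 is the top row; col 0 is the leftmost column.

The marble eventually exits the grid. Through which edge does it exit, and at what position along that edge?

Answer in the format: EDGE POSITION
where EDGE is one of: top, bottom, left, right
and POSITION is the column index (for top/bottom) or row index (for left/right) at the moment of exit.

Answer: top 3

Derivation:
Step 1: enter (7,3), '.' pass, move up to (6,3)
Step 2: enter (6,3), '.' pass, move up to (5,3)
Step 3: enter (5,3), '.' pass, move up to (4,3)
Step 4: enter (4,3), '.' pass, move up to (3,3)
Step 5: enter (3,3), '.' pass, move up to (2,3)
Step 6: enter (2,3), '.' pass, move up to (1,3)
Step 7: enter (1,3), '.' pass, move up to (0,3)
Step 8: enter (0,3), '.' pass, move up to (-1,3)
Step 9: at (-1,3) — EXIT via top edge, pos 3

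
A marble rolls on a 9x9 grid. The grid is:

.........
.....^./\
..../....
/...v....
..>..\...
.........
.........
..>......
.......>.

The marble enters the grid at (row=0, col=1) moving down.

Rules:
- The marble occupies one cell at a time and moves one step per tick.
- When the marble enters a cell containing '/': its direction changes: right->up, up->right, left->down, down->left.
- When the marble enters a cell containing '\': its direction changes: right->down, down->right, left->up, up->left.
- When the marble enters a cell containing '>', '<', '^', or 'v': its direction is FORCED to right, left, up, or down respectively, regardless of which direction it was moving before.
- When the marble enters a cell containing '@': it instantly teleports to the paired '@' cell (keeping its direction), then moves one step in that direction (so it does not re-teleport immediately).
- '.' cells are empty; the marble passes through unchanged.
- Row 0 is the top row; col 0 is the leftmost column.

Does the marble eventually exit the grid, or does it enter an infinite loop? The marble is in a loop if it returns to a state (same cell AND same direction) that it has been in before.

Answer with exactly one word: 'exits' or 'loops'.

Step 1: enter (0,1), '.' pass, move down to (1,1)
Step 2: enter (1,1), '.' pass, move down to (2,1)
Step 3: enter (2,1), '.' pass, move down to (3,1)
Step 4: enter (3,1), '.' pass, move down to (4,1)
Step 5: enter (4,1), '.' pass, move down to (5,1)
Step 6: enter (5,1), '.' pass, move down to (6,1)
Step 7: enter (6,1), '.' pass, move down to (7,1)
Step 8: enter (7,1), '.' pass, move down to (8,1)
Step 9: enter (8,1), '.' pass, move down to (9,1)
Step 10: at (9,1) — EXIT via bottom edge, pos 1

Answer: exits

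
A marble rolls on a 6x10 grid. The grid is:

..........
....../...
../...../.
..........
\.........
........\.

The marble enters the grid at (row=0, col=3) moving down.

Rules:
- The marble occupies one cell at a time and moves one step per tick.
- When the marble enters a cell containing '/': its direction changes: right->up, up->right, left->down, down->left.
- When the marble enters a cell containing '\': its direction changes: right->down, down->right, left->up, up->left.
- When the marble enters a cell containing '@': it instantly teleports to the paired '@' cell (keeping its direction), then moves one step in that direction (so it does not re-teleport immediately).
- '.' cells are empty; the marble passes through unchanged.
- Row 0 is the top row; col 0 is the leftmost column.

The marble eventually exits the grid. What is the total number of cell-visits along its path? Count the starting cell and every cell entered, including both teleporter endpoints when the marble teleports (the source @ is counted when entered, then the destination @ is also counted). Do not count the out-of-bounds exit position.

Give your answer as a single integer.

Step 1: enter (0,3), '.' pass, move down to (1,3)
Step 2: enter (1,3), '.' pass, move down to (2,3)
Step 3: enter (2,3), '.' pass, move down to (3,3)
Step 4: enter (3,3), '.' pass, move down to (4,3)
Step 5: enter (4,3), '.' pass, move down to (5,3)
Step 6: enter (5,3), '.' pass, move down to (6,3)
Step 7: at (6,3) — EXIT via bottom edge, pos 3
Path length (cell visits): 6

Answer: 6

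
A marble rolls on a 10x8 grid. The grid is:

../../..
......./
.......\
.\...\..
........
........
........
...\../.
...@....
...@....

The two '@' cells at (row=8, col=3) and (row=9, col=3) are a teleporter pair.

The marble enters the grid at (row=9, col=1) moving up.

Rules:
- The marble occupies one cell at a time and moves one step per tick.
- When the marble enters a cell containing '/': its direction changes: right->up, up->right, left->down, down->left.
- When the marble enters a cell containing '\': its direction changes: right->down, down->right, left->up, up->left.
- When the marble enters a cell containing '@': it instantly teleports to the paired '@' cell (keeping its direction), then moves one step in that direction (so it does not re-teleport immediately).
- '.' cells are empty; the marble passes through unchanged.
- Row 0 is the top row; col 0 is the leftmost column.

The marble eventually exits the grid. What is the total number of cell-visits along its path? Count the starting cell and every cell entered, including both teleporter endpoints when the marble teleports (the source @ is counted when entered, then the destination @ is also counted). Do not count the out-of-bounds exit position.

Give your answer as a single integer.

Step 1: enter (9,1), '.' pass, move up to (8,1)
Step 2: enter (8,1), '.' pass, move up to (7,1)
Step 3: enter (7,1), '.' pass, move up to (6,1)
Step 4: enter (6,1), '.' pass, move up to (5,1)
Step 5: enter (5,1), '.' pass, move up to (4,1)
Step 6: enter (4,1), '.' pass, move up to (3,1)
Step 7: enter (3,1), '\' deflects up->left, move left to (3,0)
Step 8: enter (3,0), '.' pass, move left to (3,-1)
Step 9: at (3,-1) — EXIT via left edge, pos 3
Path length (cell visits): 8

Answer: 8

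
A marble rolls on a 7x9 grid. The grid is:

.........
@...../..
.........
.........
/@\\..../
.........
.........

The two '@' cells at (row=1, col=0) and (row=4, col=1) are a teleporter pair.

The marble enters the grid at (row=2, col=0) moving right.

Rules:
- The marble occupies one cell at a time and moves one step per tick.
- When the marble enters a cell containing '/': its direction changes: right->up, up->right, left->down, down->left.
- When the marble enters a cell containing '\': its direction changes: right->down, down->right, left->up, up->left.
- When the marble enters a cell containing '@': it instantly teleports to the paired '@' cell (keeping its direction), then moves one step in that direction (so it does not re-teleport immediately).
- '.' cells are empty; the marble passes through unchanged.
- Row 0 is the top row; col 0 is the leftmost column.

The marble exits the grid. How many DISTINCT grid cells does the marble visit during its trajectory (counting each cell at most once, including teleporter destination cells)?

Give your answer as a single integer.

Answer: 9

Derivation:
Step 1: enter (2,0), '.' pass, move right to (2,1)
Step 2: enter (2,1), '.' pass, move right to (2,2)
Step 3: enter (2,2), '.' pass, move right to (2,3)
Step 4: enter (2,3), '.' pass, move right to (2,4)
Step 5: enter (2,4), '.' pass, move right to (2,5)
Step 6: enter (2,5), '.' pass, move right to (2,6)
Step 7: enter (2,6), '.' pass, move right to (2,7)
Step 8: enter (2,7), '.' pass, move right to (2,8)
Step 9: enter (2,8), '.' pass, move right to (2,9)
Step 10: at (2,9) — EXIT via right edge, pos 2
Distinct cells visited: 9 (path length 9)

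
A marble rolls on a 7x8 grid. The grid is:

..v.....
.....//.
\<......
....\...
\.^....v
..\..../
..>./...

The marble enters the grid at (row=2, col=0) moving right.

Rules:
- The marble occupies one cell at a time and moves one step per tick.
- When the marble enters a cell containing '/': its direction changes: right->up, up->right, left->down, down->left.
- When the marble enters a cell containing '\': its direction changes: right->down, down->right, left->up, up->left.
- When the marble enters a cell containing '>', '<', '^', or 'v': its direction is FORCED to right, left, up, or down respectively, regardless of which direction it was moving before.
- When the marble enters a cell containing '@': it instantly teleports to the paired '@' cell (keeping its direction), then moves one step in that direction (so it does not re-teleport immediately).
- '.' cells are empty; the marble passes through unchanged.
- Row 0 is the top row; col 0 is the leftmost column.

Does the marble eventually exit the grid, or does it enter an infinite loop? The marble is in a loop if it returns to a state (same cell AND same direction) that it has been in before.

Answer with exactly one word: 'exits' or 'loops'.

Answer: loops

Derivation:
Step 1: enter (2,0), '\' deflects right->down, move down to (3,0)
Step 2: enter (3,0), '.' pass, move down to (4,0)
Step 3: enter (4,0), '\' deflects down->right, move right to (4,1)
Step 4: enter (4,1), '.' pass, move right to (4,2)
Step 5: enter (4,2), '^' forces right->up, move up to (3,2)
Step 6: enter (3,2), '.' pass, move up to (2,2)
Step 7: enter (2,2), '.' pass, move up to (1,2)
Step 8: enter (1,2), '.' pass, move up to (0,2)
Step 9: enter (0,2), 'v' forces up->down, move down to (1,2)
Step 10: enter (1,2), '.' pass, move down to (2,2)
Step 11: enter (2,2), '.' pass, move down to (3,2)
Step 12: enter (3,2), '.' pass, move down to (4,2)
Step 13: enter (4,2), '^' forces down->up, move up to (3,2)
Step 14: at (3,2) dir=up — LOOP DETECTED (seen before)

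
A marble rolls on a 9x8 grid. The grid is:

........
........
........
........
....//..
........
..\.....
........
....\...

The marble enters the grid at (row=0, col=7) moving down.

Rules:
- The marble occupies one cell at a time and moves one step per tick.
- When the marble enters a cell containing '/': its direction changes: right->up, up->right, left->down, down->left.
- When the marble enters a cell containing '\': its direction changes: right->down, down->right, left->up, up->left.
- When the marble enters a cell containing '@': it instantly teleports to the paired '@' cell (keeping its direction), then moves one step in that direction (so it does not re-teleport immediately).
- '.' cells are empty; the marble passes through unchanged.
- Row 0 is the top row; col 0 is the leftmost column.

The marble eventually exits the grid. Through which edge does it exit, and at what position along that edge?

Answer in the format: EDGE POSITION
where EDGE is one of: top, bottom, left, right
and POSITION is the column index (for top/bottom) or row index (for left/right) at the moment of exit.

Step 1: enter (0,7), '.' pass, move down to (1,7)
Step 2: enter (1,7), '.' pass, move down to (2,7)
Step 3: enter (2,7), '.' pass, move down to (3,7)
Step 4: enter (3,7), '.' pass, move down to (4,7)
Step 5: enter (4,7), '.' pass, move down to (5,7)
Step 6: enter (5,7), '.' pass, move down to (6,7)
Step 7: enter (6,7), '.' pass, move down to (7,7)
Step 8: enter (7,7), '.' pass, move down to (8,7)
Step 9: enter (8,7), '.' pass, move down to (9,7)
Step 10: at (9,7) — EXIT via bottom edge, pos 7

Answer: bottom 7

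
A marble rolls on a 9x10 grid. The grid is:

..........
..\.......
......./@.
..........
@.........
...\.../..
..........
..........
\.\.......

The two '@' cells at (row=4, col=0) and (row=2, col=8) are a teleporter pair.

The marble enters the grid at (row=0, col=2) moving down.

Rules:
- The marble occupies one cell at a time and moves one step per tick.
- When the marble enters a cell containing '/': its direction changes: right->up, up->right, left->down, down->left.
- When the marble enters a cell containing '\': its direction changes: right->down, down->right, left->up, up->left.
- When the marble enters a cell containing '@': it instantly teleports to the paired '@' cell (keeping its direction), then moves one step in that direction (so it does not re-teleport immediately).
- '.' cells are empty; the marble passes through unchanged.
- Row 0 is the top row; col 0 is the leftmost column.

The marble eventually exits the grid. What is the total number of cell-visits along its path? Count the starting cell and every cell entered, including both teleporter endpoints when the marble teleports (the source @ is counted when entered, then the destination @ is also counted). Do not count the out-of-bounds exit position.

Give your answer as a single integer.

Answer: 9

Derivation:
Step 1: enter (0,2), '.' pass, move down to (1,2)
Step 2: enter (1,2), '\' deflects down->right, move right to (1,3)
Step 3: enter (1,3), '.' pass, move right to (1,4)
Step 4: enter (1,4), '.' pass, move right to (1,5)
Step 5: enter (1,5), '.' pass, move right to (1,6)
Step 6: enter (1,6), '.' pass, move right to (1,7)
Step 7: enter (1,7), '.' pass, move right to (1,8)
Step 8: enter (1,8), '.' pass, move right to (1,9)
Step 9: enter (1,9), '.' pass, move right to (1,10)
Step 10: at (1,10) — EXIT via right edge, pos 1
Path length (cell visits): 9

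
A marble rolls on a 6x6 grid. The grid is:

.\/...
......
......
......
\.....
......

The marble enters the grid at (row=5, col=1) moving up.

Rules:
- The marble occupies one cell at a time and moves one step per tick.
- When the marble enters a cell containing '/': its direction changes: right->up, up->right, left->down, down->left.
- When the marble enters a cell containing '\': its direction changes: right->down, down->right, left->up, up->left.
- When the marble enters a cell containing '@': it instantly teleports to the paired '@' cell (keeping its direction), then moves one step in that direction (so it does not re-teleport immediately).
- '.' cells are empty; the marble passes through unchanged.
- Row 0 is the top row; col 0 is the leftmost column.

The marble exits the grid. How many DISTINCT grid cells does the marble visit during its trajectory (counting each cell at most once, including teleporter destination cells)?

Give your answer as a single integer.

Step 1: enter (5,1), '.' pass, move up to (4,1)
Step 2: enter (4,1), '.' pass, move up to (3,1)
Step 3: enter (3,1), '.' pass, move up to (2,1)
Step 4: enter (2,1), '.' pass, move up to (1,1)
Step 5: enter (1,1), '.' pass, move up to (0,1)
Step 6: enter (0,1), '\' deflects up->left, move left to (0,0)
Step 7: enter (0,0), '.' pass, move left to (0,-1)
Step 8: at (0,-1) — EXIT via left edge, pos 0
Distinct cells visited: 7 (path length 7)

Answer: 7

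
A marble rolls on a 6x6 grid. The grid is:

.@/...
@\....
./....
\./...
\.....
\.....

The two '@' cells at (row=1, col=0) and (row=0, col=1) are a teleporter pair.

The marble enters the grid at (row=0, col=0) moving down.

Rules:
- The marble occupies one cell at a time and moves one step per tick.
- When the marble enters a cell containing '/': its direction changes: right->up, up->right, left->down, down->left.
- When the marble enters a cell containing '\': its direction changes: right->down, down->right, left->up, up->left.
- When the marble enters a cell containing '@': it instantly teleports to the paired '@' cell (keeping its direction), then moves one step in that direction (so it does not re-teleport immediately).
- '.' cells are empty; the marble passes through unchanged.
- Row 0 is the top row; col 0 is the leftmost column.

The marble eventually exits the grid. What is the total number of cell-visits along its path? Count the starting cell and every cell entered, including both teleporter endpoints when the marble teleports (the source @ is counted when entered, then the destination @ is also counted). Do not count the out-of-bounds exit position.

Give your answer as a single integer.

Answer: 8

Derivation:
Step 1: enter (0,0), '.' pass, move down to (1,0)
Step 2: enter (1,0), '@' teleport (1,0)->(0,1), also enter (0,1), move down to (1,1)
Step 3: enter (1,1), '\' deflects down->right, move right to (1,2)
Step 4: enter (1,2), '.' pass, move right to (1,3)
Step 5: enter (1,3), '.' pass, move right to (1,4)
Step 6: enter (1,4), '.' pass, move right to (1,5)
Step 7: enter (1,5), '.' pass, move right to (1,6)
Step 8: at (1,6) — EXIT via right edge, pos 1
Path length (cell visits): 8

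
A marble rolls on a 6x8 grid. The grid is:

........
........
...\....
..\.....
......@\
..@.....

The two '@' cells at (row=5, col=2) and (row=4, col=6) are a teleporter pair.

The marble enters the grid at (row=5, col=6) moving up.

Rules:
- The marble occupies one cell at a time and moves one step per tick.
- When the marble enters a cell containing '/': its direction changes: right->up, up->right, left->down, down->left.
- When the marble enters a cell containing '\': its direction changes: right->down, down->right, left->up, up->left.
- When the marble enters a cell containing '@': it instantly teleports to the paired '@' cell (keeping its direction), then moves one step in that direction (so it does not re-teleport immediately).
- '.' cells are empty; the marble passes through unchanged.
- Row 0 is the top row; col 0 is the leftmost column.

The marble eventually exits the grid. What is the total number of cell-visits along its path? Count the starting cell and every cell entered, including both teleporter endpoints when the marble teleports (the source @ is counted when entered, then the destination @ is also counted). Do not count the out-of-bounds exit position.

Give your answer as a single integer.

Answer: 7

Derivation:
Step 1: enter (5,6), '.' pass, move up to (4,6)
Step 2: enter (4,6), '@' teleport (4,6)->(5,2), also enter (5,2), move up to (4,2)
Step 3: enter (4,2), '.' pass, move up to (3,2)
Step 4: enter (3,2), '\' deflects up->left, move left to (3,1)
Step 5: enter (3,1), '.' pass, move left to (3,0)
Step 6: enter (3,0), '.' pass, move left to (3,-1)
Step 7: at (3,-1) — EXIT via left edge, pos 3
Path length (cell visits): 7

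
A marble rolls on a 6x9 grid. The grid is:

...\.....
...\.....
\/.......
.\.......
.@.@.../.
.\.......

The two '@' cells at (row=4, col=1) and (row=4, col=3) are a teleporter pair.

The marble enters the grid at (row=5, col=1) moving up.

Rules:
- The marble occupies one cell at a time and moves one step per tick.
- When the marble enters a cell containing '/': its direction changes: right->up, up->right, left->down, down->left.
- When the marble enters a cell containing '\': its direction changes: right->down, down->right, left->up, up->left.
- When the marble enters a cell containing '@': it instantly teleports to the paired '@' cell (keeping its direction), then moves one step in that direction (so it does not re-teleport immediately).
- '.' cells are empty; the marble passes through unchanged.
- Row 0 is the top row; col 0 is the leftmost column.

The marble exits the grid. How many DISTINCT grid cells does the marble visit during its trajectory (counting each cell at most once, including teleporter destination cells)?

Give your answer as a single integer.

Answer: 2

Derivation:
Step 1: enter (5,1), '\' deflects up->left, move left to (5,0)
Step 2: enter (5,0), '.' pass, move left to (5,-1)
Step 3: at (5,-1) — EXIT via left edge, pos 5
Distinct cells visited: 2 (path length 2)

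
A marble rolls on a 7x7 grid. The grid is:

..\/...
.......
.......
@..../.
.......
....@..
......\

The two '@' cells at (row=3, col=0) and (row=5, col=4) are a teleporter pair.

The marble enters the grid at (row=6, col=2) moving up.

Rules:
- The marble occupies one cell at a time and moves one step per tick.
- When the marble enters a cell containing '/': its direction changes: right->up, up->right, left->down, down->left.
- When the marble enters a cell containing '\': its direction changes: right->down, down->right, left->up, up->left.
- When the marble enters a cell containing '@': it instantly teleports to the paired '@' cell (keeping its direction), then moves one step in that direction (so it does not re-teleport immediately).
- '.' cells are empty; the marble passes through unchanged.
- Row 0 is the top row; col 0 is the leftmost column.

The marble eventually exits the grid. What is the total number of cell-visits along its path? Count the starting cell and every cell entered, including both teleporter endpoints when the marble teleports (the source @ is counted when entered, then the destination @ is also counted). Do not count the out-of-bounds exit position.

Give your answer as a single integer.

Answer: 9

Derivation:
Step 1: enter (6,2), '.' pass, move up to (5,2)
Step 2: enter (5,2), '.' pass, move up to (4,2)
Step 3: enter (4,2), '.' pass, move up to (3,2)
Step 4: enter (3,2), '.' pass, move up to (2,2)
Step 5: enter (2,2), '.' pass, move up to (1,2)
Step 6: enter (1,2), '.' pass, move up to (0,2)
Step 7: enter (0,2), '\' deflects up->left, move left to (0,1)
Step 8: enter (0,1), '.' pass, move left to (0,0)
Step 9: enter (0,0), '.' pass, move left to (0,-1)
Step 10: at (0,-1) — EXIT via left edge, pos 0
Path length (cell visits): 9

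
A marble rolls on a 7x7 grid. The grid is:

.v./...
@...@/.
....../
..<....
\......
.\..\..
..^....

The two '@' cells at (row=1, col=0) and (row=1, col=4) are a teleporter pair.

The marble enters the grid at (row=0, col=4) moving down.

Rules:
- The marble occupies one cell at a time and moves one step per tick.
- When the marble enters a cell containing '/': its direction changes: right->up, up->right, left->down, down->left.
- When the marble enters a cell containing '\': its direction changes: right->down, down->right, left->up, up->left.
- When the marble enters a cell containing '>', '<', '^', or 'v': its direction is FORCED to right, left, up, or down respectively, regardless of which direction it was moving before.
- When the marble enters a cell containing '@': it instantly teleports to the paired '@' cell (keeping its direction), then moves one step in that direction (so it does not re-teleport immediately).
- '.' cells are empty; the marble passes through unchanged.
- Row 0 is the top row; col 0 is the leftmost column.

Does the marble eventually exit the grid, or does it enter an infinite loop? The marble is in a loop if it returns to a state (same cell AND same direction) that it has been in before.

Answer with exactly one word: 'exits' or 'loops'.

Answer: exits

Derivation:
Step 1: enter (0,4), '.' pass, move down to (1,4)
Step 2: enter (1,4), '@' teleport (1,4)->(1,0), also enter (1,0), move down to (2,0)
Step 3: enter (2,0), '.' pass, move down to (3,0)
Step 4: enter (3,0), '.' pass, move down to (4,0)
Step 5: enter (4,0), '\' deflects down->right, move right to (4,1)
Step 6: enter (4,1), '.' pass, move right to (4,2)
Step 7: enter (4,2), '.' pass, move right to (4,3)
Step 8: enter (4,3), '.' pass, move right to (4,4)
Step 9: enter (4,4), '.' pass, move right to (4,5)
Step 10: enter (4,5), '.' pass, move right to (4,6)
Step 11: enter (4,6), '.' pass, move right to (4,7)
Step 12: at (4,7) — EXIT via right edge, pos 4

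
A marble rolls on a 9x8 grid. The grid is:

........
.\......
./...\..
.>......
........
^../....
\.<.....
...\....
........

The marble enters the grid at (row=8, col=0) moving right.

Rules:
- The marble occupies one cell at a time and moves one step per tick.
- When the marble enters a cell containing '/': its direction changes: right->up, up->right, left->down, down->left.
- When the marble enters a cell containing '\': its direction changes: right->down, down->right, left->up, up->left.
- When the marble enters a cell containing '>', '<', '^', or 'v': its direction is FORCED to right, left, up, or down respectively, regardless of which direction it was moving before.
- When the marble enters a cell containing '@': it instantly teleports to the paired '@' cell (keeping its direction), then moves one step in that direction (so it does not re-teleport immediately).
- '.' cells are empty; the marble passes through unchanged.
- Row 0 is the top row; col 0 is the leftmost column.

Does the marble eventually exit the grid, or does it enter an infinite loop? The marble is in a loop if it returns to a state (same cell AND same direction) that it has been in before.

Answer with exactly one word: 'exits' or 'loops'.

Answer: exits

Derivation:
Step 1: enter (8,0), '.' pass, move right to (8,1)
Step 2: enter (8,1), '.' pass, move right to (8,2)
Step 3: enter (8,2), '.' pass, move right to (8,3)
Step 4: enter (8,3), '.' pass, move right to (8,4)
Step 5: enter (8,4), '.' pass, move right to (8,5)
Step 6: enter (8,5), '.' pass, move right to (8,6)
Step 7: enter (8,6), '.' pass, move right to (8,7)
Step 8: enter (8,7), '.' pass, move right to (8,8)
Step 9: at (8,8) — EXIT via right edge, pos 8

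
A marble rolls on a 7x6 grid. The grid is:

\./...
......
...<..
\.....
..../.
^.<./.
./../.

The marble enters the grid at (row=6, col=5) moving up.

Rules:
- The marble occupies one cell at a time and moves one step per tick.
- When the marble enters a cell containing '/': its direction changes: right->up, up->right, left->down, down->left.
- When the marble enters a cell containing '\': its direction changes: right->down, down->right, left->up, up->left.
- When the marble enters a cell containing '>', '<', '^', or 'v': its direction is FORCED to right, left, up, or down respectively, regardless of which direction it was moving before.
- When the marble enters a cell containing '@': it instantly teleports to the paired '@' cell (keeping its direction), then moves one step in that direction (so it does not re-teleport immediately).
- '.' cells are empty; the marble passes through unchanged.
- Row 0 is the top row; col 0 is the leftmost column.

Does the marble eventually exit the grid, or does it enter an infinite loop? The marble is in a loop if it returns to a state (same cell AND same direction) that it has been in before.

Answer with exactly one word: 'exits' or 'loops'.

Step 1: enter (6,5), '.' pass, move up to (5,5)
Step 2: enter (5,5), '.' pass, move up to (4,5)
Step 3: enter (4,5), '.' pass, move up to (3,5)
Step 4: enter (3,5), '.' pass, move up to (2,5)
Step 5: enter (2,5), '.' pass, move up to (1,5)
Step 6: enter (1,5), '.' pass, move up to (0,5)
Step 7: enter (0,5), '.' pass, move up to (-1,5)
Step 8: at (-1,5) — EXIT via top edge, pos 5

Answer: exits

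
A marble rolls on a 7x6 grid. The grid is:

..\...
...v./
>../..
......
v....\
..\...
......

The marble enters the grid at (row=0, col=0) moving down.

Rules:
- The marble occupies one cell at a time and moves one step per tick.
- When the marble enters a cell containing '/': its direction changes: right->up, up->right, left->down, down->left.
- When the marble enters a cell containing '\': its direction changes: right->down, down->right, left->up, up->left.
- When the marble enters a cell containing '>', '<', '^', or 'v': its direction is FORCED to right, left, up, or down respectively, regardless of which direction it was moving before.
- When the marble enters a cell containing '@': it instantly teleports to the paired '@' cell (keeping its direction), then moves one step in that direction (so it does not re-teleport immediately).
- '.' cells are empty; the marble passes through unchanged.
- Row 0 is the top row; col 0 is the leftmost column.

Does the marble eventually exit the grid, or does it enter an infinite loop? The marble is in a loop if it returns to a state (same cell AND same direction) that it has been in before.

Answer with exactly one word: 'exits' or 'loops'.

Answer: loops

Derivation:
Step 1: enter (0,0), '.' pass, move down to (1,0)
Step 2: enter (1,0), '.' pass, move down to (2,0)
Step 3: enter (2,0), '>' forces down->right, move right to (2,1)
Step 4: enter (2,1), '.' pass, move right to (2,2)
Step 5: enter (2,2), '.' pass, move right to (2,3)
Step 6: enter (2,3), '/' deflects right->up, move up to (1,3)
Step 7: enter (1,3), 'v' forces up->down, move down to (2,3)
Step 8: enter (2,3), '/' deflects down->left, move left to (2,2)
Step 9: enter (2,2), '.' pass, move left to (2,1)
Step 10: enter (2,1), '.' pass, move left to (2,0)
Step 11: enter (2,0), '>' forces left->right, move right to (2,1)
Step 12: at (2,1) dir=right — LOOP DETECTED (seen before)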